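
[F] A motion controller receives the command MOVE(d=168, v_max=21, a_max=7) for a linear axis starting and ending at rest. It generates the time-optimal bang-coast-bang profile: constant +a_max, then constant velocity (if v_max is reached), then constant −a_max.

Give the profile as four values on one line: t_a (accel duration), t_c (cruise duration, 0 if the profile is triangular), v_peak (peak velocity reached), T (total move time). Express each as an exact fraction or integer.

(v_max)²/a_max = 21²/7 = 63
168 ≥ 63 ⇒ cruise phase
t_a = 21/7 = 3; v_peak = 21
d_cruise = 168 − 63 = 105; t_c = 105/21 = 5
T = 2·3 + 5 = 11

t_a=3 t_c=5 v_peak=21 T=11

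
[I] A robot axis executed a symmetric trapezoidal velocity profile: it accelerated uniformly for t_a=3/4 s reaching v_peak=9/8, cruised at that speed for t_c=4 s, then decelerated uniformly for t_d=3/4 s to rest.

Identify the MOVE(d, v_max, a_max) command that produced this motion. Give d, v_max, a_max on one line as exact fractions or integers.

a_max = (9/8)/(3/4) = 3/2
d_a = ½·9/8·3/4 = 27/64; d_c = 9/8·4 = 9/2
d = 2·27/64 + 9/2 = 171/32
t_c = 4 > 0 → v_max = v_peak = 9/8

d=171/32 v_max=9/8 a_max=3/2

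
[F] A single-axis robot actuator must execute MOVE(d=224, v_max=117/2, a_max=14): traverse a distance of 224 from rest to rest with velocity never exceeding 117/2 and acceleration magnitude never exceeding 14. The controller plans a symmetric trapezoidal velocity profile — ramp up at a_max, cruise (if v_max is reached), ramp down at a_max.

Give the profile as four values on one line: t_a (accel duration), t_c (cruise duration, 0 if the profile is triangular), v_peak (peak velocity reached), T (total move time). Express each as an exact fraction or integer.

(v_max)²/a_max = (117/2)²/14 = 13689/56
224 < 13689/56 ⇒ no cruise
v_peak = √(224·14) = √3136 = 56
t_a = 56/14 = 4; t_c = 0
T = 2·4 = 8

t_a=4 t_c=0 v_peak=56 T=8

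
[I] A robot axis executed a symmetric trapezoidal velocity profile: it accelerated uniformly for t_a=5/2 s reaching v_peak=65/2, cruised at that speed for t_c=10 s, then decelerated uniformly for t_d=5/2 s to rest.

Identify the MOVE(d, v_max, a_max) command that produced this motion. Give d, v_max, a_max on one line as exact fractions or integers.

d=1625/4 v_max=65/2 a_max=13

a_max = (65/2)/(5/2) = 13
d_a = ½·65/2·5/2 = 325/8; d_c = 65/2·10 = 325
d = 2·325/8 + 325 = 1625/4
t_c = 10 > 0 ⇒ limit active, v_max = 65/2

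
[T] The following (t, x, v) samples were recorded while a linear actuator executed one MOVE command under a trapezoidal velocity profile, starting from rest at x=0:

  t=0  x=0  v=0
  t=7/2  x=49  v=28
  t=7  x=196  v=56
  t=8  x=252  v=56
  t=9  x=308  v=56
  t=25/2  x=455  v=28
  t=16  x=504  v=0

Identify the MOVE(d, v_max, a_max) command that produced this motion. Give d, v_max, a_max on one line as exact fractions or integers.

d=504 v_max=56 a_max=8

final state: t=16, x=504, v=0 → d = 504
a_max = (28−0)/(7/2−0) = 8
max v = 56 over t∈[7,9] → v_max = 56
check: 56·(7+2) = 504 ✓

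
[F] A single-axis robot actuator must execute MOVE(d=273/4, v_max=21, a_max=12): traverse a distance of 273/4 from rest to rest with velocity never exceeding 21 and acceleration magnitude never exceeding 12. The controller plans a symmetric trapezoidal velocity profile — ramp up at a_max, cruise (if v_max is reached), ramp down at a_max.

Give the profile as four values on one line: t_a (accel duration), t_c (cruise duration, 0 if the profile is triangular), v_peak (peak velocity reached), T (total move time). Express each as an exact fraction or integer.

t_a=7/4 t_c=3/2 v_peak=21 T=5

vₘ²/aₘ = 21²/12 = 147/4
273/4 ≥ 147/4 so v_max reached
t_a = 21/12 = 7/4; v_peak = 21
d_cruise = 273/4 − 147/4 = 63/2; t_c = (63/2)/21 = 3/2
T = 2·7/4 + 3/2 = 5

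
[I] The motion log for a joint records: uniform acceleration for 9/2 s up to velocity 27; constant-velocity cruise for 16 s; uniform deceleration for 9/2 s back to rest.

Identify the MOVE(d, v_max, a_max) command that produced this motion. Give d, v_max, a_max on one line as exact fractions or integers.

d=1107/2 v_max=27 a_max=6

a_max = 27/(9/2) = 6
d_a = ½·27·9/2 = 243/4; d_c = 27·16 = 432
d = 2·243/4 + 432 = 1107/2
t_c = 16 > 0 ⇒ limit active, v_max = 27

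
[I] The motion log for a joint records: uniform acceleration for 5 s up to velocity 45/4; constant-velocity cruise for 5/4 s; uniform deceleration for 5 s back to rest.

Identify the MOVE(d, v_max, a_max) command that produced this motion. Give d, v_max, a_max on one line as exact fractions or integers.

a_max = (45/4)/5 = 9/4
d_a = ½·45/4·5 = 225/8; d_c = 45/4·5/4 = 225/16
d = 2·225/8 + 225/16 = 1125/16
t_c = 5/4 > 0 → v_max = v_peak = 45/4

d=1125/16 v_max=45/4 a_max=9/4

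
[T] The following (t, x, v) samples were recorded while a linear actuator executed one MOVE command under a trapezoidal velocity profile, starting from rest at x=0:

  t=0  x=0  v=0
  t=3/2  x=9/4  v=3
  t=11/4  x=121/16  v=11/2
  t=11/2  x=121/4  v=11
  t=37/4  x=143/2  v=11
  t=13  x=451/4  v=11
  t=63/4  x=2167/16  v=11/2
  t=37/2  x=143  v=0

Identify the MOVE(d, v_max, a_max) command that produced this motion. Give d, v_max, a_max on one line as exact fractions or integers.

d=143 v_max=11 a_max=2

final state: t=37/2, x=143, v=0 → d = 143
a_max = (3−0)/(3/2−0) = 2
max v = 11 over t∈[11/2,13] → v_max = 11
check: 11·(11/2+15/2) = 143 ✓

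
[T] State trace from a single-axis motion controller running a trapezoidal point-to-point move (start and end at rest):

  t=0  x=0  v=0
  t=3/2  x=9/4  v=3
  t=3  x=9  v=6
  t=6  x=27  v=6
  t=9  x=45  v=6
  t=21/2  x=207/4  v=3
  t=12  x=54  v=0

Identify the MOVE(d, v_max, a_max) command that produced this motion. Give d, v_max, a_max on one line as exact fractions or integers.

d=54 v_max=6 a_max=2

final state: t=12, x=54, v=0 → d = 54
a_max = (3−0)/(3/2−0) = 2
max v = 6 over t∈[3,9] → v_max = 6
check: 6·(3+6) = 54 ✓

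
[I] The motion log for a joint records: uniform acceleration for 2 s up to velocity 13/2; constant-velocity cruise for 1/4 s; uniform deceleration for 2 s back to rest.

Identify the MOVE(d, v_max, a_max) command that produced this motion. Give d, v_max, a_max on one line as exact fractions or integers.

a_max = (13/2)/2 = 13/4
d_a = ½·13/2·2 = 13/2; d_c = 13/2·1/4 = 13/8
d = 2·13/2 + 13/8 = 117/8
t_c = 1/4 > 0 so v_max = 13/2

d=117/8 v_max=13/2 a_max=13/4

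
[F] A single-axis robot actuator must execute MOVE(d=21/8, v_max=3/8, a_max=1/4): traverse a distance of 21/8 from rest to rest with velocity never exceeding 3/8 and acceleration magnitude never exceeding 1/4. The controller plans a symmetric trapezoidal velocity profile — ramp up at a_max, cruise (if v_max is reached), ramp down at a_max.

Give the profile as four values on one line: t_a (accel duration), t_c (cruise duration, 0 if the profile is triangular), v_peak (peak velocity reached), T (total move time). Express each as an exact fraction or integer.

t_a=3/2 t_c=11/2 v_peak=3/8 T=17/2

(v_max)²/a_max = (3/8)²/(1/4) = 9/16
21/8 ≥ 9/16 → trapezoidal
t_a = (3/8)/(1/4) = 3/2; v_peak = 3/8
d_cruise = 21/8 − 9/16 = 33/16; t_c = (33/16)/(3/8) = 11/2
T = 2·3/2 + 11/2 = 17/2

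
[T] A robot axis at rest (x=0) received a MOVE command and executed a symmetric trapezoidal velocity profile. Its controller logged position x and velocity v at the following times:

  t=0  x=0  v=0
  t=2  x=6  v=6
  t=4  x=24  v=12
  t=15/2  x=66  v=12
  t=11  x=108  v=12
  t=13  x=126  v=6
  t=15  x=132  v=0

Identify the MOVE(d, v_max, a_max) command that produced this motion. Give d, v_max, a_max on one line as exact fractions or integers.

final state: t=15, x=132, v=0 → d = 132
a_max = (6−0)/(2−0) = 3
max v = 12 over t∈[4,11] → v_max = 12
check: 12·(4+7) = 132 ✓

d=132 v_max=12 a_max=3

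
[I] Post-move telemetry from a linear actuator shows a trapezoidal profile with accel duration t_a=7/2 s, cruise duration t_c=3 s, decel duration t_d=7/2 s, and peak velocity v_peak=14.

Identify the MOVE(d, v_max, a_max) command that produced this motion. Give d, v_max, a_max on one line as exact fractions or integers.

a_max = 14/(7/2) = 4
d_a = ½·14·7/2 = 49/2; d_c = 14·3 = 42
d = 2·49/2 + 42 = 91
t_c = 3 > 0 → v_max = v_peak = 14

d=91 v_max=14 a_max=4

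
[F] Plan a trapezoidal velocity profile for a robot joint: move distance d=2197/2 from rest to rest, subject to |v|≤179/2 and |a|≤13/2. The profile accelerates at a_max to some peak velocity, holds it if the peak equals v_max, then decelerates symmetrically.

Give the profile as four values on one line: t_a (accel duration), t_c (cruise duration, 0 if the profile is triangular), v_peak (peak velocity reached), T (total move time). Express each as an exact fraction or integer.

(v_max)²/a_max = (179/2)²/(13/2) = 32041/26
2197/2 < 32041/26 so t_c = 0
v_peak = √(2197/2·13/2) = √(28561/4) = 169/2
t_a = (169/2)/(13/2) = 13; t_c = 0
T = 2·13 = 26

t_a=13 t_c=0 v_peak=169/2 T=26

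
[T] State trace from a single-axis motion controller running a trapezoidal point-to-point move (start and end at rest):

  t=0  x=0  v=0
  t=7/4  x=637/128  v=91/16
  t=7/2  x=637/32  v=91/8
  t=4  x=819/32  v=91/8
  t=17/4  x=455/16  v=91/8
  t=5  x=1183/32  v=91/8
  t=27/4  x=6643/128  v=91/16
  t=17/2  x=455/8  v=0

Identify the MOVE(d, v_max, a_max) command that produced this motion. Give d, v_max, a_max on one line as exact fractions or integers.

final state: t=17/2, x=455/8, v=0 → d = 455/8
a_max = (91/16−0)/(7/4−0) = 13/4
max v = 91/8 over t∈[7/2,5] → v_max = 91/8
check: 91/8·(7/2+3/2) = 455/8 ✓

d=455/8 v_max=91/8 a_max=13/4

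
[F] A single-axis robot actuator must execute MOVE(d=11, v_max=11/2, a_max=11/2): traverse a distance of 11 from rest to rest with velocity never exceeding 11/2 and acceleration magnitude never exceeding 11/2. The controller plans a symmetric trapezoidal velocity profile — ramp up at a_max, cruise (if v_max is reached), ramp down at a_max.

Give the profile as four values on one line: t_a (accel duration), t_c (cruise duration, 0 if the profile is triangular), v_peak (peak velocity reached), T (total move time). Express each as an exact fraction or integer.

(v_max)²/a_max = (11/2)²/(11/2) = 11/2
11 ≥ 11/2 → trapezoidal
t_a = (11/2)/(11/2) = 1; v_peak = 11/2
d_cruise = 11 − 11/2 = 11/2; t_c = (11/2)/(11/2) = 1
T = 2·1 + 1 = 3

t_a=1 t_c=1 v_peak=11/2 T=3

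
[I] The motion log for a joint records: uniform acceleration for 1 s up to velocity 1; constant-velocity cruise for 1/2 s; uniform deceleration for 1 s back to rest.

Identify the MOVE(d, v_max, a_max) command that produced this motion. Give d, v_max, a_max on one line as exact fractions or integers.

a_max = 1/1 = 1
d_a = ½·1·1 = 1/2; d_c = 1·1/2 = 1/2
d = 2·1/2 + 1/2 = 3/2
t_c = 1/2 > 0 → v_max = v_peak = 1

d=3/2 v_max=1 a_max=1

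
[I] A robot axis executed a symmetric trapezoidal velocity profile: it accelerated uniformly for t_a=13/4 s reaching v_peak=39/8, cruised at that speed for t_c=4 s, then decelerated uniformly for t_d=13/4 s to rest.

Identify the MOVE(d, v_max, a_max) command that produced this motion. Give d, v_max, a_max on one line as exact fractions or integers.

a_max = (39/8)/(13/4) = 3/2
d_a = ½·39/8·13/4 = 507/64; d_c = 39/8·4 = 39/2
d = 2·507/64 + 39/2 = 1131/32
t_c = 4 > 0 → v_max = v_peak = 39/8

d=1131/32 v_max=39/8 a_max=3/2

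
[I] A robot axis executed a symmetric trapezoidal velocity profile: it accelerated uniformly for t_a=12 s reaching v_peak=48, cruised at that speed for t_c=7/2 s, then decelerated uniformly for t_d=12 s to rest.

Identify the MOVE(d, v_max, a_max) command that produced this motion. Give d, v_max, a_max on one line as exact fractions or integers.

d=744 v_max=48 a_max=4

a_max = 48/12 = 4
d_a = ½·48·12 = 288; d_c = 48·7/2 = 168
d = 2·288 + 168 = 744
t_c = 7/2 > 0 ⇒ limit active, v_max = 48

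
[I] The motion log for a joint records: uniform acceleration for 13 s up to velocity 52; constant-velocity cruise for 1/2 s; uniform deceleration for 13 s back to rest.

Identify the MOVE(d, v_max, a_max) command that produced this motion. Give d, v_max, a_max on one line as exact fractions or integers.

d=702 v_max=52 a_max=4

a_max = 52/13 = 4
d_a = ½·52·13 = 338; d_c = 52·1/2 = 26
d = 2·338 + 26 = 702
t_c = 1/2 > 0 → v_max = v_peak = 52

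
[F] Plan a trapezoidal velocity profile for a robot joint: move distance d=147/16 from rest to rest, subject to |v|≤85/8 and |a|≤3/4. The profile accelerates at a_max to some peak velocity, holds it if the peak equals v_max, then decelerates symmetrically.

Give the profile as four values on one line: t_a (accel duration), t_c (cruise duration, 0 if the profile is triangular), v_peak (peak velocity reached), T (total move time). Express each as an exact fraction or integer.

t_a=7/2 t_c=0 v_peak=21/8 T=7

(v_max)²/a_max = (85/8)²/(3/4) = 7225/48
147/16 < 7225/48 so t_c = 0
v_peak = √(147/16·3/4) = √(441/64) = 21/8
t_a = (21/8)/(3/4) = 7/2; t_c = 0
T = 2·7/2 = 7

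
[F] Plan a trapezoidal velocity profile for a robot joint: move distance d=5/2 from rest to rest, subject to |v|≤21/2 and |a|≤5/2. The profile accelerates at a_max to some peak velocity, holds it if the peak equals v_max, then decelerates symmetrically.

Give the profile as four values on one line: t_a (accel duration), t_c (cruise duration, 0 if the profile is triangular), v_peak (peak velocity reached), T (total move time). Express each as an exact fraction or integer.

v_max²/a_max = (21/2)²/(5/2) = 441/10
5/2 < 441/10 → triangular
v_peak = √(5/2·5/2) = √(25/4) = 5/2
t_a = (5/2)/(5/2) = 1; t_c = 0
T = 2·1 = 2

t_a=1 t_c=0 v_peak=5/2 T=2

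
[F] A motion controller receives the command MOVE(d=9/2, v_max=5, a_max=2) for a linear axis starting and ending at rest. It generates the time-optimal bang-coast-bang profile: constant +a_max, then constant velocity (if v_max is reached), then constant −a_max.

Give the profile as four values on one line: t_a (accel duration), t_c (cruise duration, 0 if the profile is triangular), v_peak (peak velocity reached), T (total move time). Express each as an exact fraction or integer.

t_a=3/2 t_c=0 v_peak=3 T=3

v_max²/a_max = 5²/2 = 25/2
9/2 < 25/2 → triangular
v_peak = √(9/2·2) = √9 = 3
t_a = 3/2; t_c = 0
T = 2·3/2 = 3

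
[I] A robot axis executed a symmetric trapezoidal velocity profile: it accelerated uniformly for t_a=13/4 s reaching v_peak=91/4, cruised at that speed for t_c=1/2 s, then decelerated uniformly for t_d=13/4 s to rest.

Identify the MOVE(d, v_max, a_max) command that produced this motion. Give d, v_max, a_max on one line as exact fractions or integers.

d=1365/16 v_max=91/4 a_max=7

a_max = (91/4)/(13/4) = 7
d_a = ½·91/4·13/4 = 1183/32; d_c = 91/4·1/2 = 91/8
d = 2·1183/32 + 91/8 = 1365/16
t_c = 1/2 > 0 ⇒ limit active, v_max = 91/4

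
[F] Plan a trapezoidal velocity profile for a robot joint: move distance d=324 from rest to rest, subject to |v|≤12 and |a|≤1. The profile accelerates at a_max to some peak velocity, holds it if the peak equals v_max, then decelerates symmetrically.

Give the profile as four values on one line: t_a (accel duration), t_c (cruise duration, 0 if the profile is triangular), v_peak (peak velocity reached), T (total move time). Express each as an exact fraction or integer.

v_max²/a_max = 12²/1 = 144
324 ≥ 144 ⇒ cruise phase
t_a = 12/1 = 12; v_peak = 12
d_cruise = 324 − 144 = 180; t_c = 180/12 = 15
T = 2·12 + 15 = 39

t_a=12 t_c=15 v_peak=12 T=39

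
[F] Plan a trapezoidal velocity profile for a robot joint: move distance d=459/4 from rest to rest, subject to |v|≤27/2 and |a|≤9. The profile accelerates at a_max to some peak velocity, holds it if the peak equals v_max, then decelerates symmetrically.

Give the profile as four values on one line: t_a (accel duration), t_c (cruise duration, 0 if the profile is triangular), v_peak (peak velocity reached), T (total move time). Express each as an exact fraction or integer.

t_a=3/2 t_c=7 v_peak=27/2 T=10

vₘ²/aₘ = (27/2)²/9 = 81/4
459/4 ≥ 81/4 ⇒ cruise phase
t_a = (27/2)/9 = 3/2; v_peak = 27/2
d_cruise = 459/4 − 81/4 = 189/2; t_c = (189/2)/(27/2) = 7
T = 2·3/2 + 7 = 10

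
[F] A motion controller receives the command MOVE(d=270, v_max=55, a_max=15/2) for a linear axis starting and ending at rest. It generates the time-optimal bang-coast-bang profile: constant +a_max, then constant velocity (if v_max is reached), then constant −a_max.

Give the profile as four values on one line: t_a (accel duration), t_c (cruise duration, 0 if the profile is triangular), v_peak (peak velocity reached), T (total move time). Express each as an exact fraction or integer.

t_a=6 t_c=0 v_peak=45 T=12

v_max²/a_max = 55²/(15/2) = 1210/3
270 < 1210/3 → triangular
v_peak = √(270·15/2) = √2025 = 45
t_a = 45/(15/2) = 6; t_c = 0
T = 2·6 = 12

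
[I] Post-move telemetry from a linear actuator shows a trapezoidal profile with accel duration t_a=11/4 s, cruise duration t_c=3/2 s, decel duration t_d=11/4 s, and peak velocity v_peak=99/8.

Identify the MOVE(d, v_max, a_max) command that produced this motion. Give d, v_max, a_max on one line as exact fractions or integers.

a_max = (99/8)/(11/4) = 9/2
d_a = ½·99/8·11/4 = 1089/64; d_c = 99/8·3/2 = 297/16
d = 2·1089/64 + 297/16 = 1683/32
t_c = 3/2 > 0 ⇒ limit active, v_max = 99/8

d=1683/32 v_max=99/8 a_max=9/2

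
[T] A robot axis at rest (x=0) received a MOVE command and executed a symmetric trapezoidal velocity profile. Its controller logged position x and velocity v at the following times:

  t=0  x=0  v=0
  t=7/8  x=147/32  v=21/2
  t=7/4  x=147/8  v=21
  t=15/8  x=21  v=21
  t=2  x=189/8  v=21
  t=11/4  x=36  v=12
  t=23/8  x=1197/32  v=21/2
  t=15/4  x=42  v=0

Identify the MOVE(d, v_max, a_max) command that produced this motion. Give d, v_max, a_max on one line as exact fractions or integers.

d=42 v_max=21 a_max=12

final state: t=15/4, x=42, v=0 → d = 42
a_max = (21/2−0)/(7/8−0) = 12
max v = 21 over t∈[7/4,2] → v_max = 21
check: 21·(7/4+1/4) = 42 ✓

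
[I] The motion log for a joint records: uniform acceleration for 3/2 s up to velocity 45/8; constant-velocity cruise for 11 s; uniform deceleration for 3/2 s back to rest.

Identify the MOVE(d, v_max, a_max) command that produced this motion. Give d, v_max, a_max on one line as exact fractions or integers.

a_max = (45/8)/(3/2) = 15/4
d_a = ½·45/8·3/2 = 135/32; d_c = 45/8·11 = 495/8
d = 2·135/32 + 495/8 = 1125/16
t_c = 11 > 0 → v_max = v_peak = 45/8

d=1125/16 v_max=45/8 a_max=15/4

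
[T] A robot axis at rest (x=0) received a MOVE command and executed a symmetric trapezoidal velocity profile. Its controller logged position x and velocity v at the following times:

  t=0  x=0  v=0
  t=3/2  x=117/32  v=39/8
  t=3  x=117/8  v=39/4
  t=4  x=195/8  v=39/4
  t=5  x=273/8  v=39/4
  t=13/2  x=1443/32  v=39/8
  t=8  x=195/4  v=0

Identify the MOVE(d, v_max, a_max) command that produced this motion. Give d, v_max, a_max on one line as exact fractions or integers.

final state: t=8, x=195/4, v=0 → d = 195/4
a_max = (39/8−0)/(3/2−0) = 13/4
max v = 39/4 over t∈[3,5] → v_max = 39/4
check: 39/4·(3+2) = 195/4 ✓

d=195/4 v_max=39/4 a_max=13/4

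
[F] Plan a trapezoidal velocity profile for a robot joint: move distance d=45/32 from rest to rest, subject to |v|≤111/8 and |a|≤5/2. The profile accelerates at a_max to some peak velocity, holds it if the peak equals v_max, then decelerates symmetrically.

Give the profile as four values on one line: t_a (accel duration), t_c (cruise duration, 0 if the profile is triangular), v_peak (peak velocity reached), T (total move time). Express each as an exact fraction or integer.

(v_max)²/a_max = (111/8)²/(5/2) = 12321/160
45/32 < 12321/160 ⇒ no cruise
v_peak = √(45/32·5/2) = √(225/64) = 15/8
t_a = (15/8)/(5/2) = 3/4; t_c = 0
T = 2·3/4 = 3/2

t_a=3/4 t_c=0 v_peak=15/8 T=3/2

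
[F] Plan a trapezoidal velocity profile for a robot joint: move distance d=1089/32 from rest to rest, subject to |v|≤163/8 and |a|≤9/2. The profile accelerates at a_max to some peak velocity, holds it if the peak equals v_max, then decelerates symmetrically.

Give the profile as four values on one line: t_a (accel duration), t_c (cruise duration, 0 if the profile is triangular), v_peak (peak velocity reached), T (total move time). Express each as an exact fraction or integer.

t_a=11/4 t_c=0 v_peak=99/8 T=11/2

v_max²/a_max = (163/8)²/(9/2) = 26569/288
1089/32 < 26569/288 so t_c = 0
v_peak = √(1089/32·9/2) = √(9801/64) = 99/8
t_a = (99/8)/(9/2) = 11/4; t_c = 0
T = 2·11/4 = 11/2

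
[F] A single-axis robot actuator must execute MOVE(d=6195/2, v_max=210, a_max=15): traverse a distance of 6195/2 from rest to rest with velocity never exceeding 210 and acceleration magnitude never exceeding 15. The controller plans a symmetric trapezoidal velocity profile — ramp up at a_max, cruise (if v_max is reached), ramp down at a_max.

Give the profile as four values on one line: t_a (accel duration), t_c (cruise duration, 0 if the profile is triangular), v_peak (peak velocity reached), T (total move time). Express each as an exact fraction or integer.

t_a=14 t_c=3/4 v_peak=210 T=115/4

v_max²/a_max = 210²/15 = 2940
6195/2 ≥ 2940 ⇒ cruise phase
t_a = 210/15 = 14; v_peak = 210
d_cruise = 6195/2 − 2940 = 315/2; t_c = (315/2)/210 = 3/4
T = 2·14 + 3/4 = 115/4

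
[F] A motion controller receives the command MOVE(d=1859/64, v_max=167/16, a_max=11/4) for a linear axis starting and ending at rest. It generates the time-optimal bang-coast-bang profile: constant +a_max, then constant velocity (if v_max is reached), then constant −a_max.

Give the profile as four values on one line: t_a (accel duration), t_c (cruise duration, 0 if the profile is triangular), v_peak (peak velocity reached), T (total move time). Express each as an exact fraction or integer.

t_a=13/4 t_c=0 v_peak=143/16 T=13/2

vₘ²/aₘ = (167/16)²/(11/4) = 27889/704
1859/64 < 27889/704 ⇒ no cruise
v_peak = √(1859/64·11/4) = √(20449/256) = 143/16
t_a = (143/16)/(11/4) = 13/4; t_c = 0
T = 2·13/4 = 13/2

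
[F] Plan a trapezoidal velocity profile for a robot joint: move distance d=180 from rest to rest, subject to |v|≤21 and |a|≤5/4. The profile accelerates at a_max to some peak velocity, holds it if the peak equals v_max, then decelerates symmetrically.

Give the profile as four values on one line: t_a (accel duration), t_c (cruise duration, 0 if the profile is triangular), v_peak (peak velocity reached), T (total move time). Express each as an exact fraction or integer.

t_a=12 t_c=0 v_peak=15 T=24

v_max²/a_max = 21²/(5/4) = 1764/5
180 < 1764/5 ⇒ no cruise
v_peak = √(180·5/4) = √225 = 15
t_a = 15/(5/4) = 12; t_c = 0
T = 2·12 = 24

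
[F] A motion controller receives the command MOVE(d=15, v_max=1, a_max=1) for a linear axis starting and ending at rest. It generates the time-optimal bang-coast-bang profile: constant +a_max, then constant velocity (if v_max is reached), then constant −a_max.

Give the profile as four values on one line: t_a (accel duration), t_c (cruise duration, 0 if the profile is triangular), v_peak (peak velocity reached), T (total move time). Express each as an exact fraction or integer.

vₘ²/aₘ = 1²/1 = 1
15 ≥ 1 → trapezoidal
t_a = 1/1 = 1; v_peak = 1
d_cruise = 15 − 1 = 14; t_c = 14/1 = 14
T = 2·1 + 14 = 16

t_a=1 t_c=14 v_peak=1 T=16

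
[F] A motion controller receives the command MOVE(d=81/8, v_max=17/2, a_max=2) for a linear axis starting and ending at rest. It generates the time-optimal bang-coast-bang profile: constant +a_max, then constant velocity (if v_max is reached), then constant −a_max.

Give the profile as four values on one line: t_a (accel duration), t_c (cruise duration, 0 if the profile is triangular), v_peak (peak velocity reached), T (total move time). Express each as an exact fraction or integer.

(v_max)²/a_max = (17/2)²/2 = 289/8
81/8 < 289/8 ⇒ no cruise
v_peak = √(81/8·2) = √(81/4) = 9/2
t_a = (9/2)/2 = 9/4; t_c = 0
T = 2·9/4 = 9/2

t_a=9/4 t_c=0 v_peak=9/2 T=9/2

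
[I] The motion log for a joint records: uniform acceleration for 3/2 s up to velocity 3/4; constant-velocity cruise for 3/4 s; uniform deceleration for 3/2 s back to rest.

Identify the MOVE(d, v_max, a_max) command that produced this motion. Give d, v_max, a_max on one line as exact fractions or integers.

d=27/16 v_max=3/4 a_max=1/2

a_max = (3/4)/(3/2) = 1/2
d_a = ½·3/4·3/2 = 9/16; d_c = 3/4·3/4 = 9/16
d = 2·9/16 + 9/16 = 27/16
t_c = 3/4 > 0 ⇒ limit active, v_max = 3/4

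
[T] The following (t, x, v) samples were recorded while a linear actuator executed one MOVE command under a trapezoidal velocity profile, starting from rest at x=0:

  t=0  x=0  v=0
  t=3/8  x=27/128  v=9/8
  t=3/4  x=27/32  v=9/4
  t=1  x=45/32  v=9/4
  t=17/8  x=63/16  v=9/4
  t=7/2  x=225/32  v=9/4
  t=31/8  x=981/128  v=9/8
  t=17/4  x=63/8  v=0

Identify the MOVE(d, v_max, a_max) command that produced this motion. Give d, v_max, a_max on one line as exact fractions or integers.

d=63/8 v_max=9/4 a_max=3

final state: t=17/4, x=63/8, v=0 → d = 63/8
a_max = (9/8−0)/(3/8−0) = 3
max v = 9/4 over t∈[3/4,7/2] → v_max = 9/4
check: 9/4·(3/4+11/4) = 63/8 ✓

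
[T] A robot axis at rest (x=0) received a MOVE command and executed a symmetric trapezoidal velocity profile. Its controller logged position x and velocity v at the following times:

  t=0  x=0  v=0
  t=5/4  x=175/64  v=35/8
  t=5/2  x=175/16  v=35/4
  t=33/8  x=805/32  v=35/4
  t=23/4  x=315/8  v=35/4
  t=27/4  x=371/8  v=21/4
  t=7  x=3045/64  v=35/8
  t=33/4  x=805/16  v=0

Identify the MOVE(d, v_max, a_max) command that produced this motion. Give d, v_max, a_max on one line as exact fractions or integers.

final state: t=33/4, x=805/16, v=0 → d = 805/16
a_max = (35/8−0)/(5/4−0) = 7/2
max v = 35/4 over t∈[5/2,23/4] → v_max = 35/4
check: 35/4·(5/2+13/4) = 805/16 ✓

d=805/16 v_max=35/4 a_max=7/2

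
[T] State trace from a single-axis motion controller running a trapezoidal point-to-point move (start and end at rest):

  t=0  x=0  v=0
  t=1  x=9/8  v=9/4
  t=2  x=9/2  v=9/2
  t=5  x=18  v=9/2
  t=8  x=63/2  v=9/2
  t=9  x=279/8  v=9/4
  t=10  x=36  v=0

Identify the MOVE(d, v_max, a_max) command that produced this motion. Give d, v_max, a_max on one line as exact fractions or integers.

final state: t=10, x=36, v=0 → d = 36
a_max = (9/4−0)/(1−0) = 9/4
max v = 9/2 over t∈[2,8] → v_max = 9/2
check: 9/2·(2+6) = 36 ✓

d=36 v_max=9/2 a_max=9/4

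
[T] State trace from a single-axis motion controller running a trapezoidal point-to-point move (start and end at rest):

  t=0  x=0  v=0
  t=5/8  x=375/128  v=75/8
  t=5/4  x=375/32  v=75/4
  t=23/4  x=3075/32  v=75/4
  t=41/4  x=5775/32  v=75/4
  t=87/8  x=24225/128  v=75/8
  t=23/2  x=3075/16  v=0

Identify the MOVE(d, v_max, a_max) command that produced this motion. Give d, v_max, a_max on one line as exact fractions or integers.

d=3075/16 v_max=75/4 a_max=15

final state: t=23/2, x=3075/16, v=0 → d = 3075/16
a_max = (75/8−0)/(5/8−0) = 15
max v = 75/4 over t∈[5/4,41/4] → v_max = 75/4
check: 75/4·(5/4+9) = 3075/16 ✓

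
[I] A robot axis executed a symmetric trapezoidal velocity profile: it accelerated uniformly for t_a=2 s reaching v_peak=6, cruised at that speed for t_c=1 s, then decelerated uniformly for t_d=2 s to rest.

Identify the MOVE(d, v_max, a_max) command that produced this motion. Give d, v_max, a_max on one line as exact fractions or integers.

d=18 v_max=6 a_max=3

a_max = 6/2 = 3
d_a = ½·6·2 = 6; d_c = 6·1 = 6
d = 2·6 + 6 = 18
t_c = 1 > 0 → v_max = v_peak = 6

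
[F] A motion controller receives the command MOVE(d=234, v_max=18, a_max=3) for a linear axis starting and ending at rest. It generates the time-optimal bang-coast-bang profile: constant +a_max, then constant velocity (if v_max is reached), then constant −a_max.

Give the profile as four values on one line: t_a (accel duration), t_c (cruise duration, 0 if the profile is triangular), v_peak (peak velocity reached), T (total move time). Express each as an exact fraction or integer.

t_a=6 t_c=7 v_peak=18 T=19

v_max²/a_max = 18²/3 = 108
234 ≥ 108 → trapezoidal
t_a = 18/3 = 6; v_peak = 18
d_cruise = 234 − 108 = 126; t_c = 126/18 = 7
T = 2·6 + 7 = 19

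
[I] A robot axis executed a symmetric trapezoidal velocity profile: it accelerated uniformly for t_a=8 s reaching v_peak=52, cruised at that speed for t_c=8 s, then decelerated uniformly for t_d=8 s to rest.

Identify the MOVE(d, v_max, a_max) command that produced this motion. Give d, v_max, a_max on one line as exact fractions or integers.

a_max = 52/8 = 13/2
d_a = ½·52·8 = 208; d_c = 52·8 = 416
d = 2·208 + 416 = 832
t_c = 8 > 0 so v_max = 52

d=832 v_max=52 a_max=13/2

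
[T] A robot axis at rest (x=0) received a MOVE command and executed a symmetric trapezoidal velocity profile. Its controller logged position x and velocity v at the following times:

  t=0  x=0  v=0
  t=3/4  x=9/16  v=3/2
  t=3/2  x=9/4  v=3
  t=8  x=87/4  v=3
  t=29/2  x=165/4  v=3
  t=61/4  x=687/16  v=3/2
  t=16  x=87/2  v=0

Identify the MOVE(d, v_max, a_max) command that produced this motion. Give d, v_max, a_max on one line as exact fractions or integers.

d=87/2 v_max=3 a_max=2

final state: t=16, x=87/2, v=0 → d = 87/2
a_max = (3/2−0)/(3/4−0) = 2
max v = 3 over t∈[3/2,29/2] → v_max = 3
check: 3·(3/2+13) = 87/2 ✓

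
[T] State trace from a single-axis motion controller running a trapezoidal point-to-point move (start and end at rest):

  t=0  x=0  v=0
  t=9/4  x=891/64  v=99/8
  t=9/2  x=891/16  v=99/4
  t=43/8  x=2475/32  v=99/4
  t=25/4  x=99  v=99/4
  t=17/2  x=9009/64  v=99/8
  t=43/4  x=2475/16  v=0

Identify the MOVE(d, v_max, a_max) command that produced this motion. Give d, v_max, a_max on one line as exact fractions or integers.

d=2475/16 v_max=99/4 a_max=11/2

final state: t=43/4, x=2475/16, v=0 → d = 2475/16
a_max = (99/8−0)/(9/4−0) = 11/2
max v = 99/4 over t∈[9/2,25/4] → v_max = 99/4
check: 99/4·(9/2+7/4) = 2475/16 ✓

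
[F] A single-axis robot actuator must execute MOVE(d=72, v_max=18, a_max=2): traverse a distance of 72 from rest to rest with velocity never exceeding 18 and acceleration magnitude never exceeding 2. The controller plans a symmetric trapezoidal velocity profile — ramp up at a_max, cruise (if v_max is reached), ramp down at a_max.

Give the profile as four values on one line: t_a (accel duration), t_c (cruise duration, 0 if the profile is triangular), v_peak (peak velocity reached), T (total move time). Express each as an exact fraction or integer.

(v_max)²/a_max = 18²/2 = 162
72 < 162 → triangular
v_peak = √(72·2) = √144 = 12
t_a = 12/2 = 6; t_c = 0
T = 2·6 = 12

t_a=6 t_c=0 v_peak=12 T=12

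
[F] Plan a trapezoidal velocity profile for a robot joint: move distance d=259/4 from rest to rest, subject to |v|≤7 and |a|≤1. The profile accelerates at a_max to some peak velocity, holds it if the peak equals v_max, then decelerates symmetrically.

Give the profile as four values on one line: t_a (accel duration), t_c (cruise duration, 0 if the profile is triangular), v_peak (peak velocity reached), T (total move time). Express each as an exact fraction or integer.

t_a=7 t_c=9/4 v_peak=7 T=65/4

v_max²/a_max = 7²/1 = 49
259/4 ≥ 49 so v_max reached
t_a = 7/1 = 7; v_peak = 7
d_cruise = 259/4 − 49 = 63/4; t_c = (63/4)/7 = 9/4
T = 2·7 + 9/4 = 65/4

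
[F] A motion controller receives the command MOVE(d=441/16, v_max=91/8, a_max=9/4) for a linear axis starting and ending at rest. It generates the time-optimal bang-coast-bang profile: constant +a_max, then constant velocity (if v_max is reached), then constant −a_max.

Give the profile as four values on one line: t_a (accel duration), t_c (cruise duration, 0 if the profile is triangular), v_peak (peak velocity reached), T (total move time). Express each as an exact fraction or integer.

v_max²/a_max = (91/8)²/(9/4) = 8281/144
441/16 < 8281/144 ⇒ no cruise
v_peak = √(441/16·9/4) = √(3969/64) = 63/8
t_a = (63/8)/(9/4) = 7/2; t_c = 0
T = 2·7/2 = 7

t_a=7/2 t_c=0 v_peak=63/8 T=7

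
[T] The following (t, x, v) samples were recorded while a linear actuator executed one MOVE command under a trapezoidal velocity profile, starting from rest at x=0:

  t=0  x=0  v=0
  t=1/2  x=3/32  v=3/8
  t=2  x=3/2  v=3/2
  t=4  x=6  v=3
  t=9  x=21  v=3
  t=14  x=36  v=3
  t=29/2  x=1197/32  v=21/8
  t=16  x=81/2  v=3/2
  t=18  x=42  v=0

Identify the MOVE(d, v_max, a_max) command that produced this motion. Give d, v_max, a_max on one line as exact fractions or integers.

d=42 v_max=3 a_max=3/4

final state: t=18, x=42, v=0 → d = 42
a_max = (3/8−0)/(1/2−0) = 3/4
max v = 3 over t∈[4,14] → v_max = 3
check: 3·(4+10) = 42 ✓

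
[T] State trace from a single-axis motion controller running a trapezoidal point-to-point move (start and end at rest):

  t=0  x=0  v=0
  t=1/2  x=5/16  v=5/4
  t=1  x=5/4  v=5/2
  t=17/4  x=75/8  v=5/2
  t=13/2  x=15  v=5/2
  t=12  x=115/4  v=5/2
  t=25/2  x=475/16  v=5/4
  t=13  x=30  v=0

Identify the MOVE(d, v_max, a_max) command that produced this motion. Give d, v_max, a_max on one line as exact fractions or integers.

final state: t=13, x=30, v=0 → d = 30
a_max = (5/4−0)/(1/2−0) = 5/2
max v = 5/2 over t∈[1,12] → v_max = 5/2
check: 5/2·(1+11) = 30 ✓

d=30 v_max=5/2 a_max=5/2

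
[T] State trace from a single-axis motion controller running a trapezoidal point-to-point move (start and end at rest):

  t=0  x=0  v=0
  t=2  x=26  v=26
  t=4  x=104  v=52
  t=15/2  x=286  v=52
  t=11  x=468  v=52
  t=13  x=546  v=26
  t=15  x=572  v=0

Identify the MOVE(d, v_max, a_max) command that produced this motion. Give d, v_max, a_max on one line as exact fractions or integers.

d=572 v_max=52 a_max=13

final state: t=15, x=572, v=0 → d = 572
a_max = (26−0)/(2−0) = 13
max v = 52 over t∈[4,11] → v_max = 52
check: 52·(4+7) = 572 ✓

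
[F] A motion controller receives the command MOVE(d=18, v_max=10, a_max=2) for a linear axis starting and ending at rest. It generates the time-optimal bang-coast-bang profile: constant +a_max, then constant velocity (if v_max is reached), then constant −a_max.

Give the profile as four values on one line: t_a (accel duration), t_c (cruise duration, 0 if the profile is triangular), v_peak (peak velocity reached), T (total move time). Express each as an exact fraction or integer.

v_max²/a_max = 10²/2 = 50
18 < 50 → triangular
v_peak = √(18·2) = √36 = 6
t_a = 6/2 = 3; t_c = 0
T = 2·3 = 6

t_a=3 t_c=0 v_peak=6 T=6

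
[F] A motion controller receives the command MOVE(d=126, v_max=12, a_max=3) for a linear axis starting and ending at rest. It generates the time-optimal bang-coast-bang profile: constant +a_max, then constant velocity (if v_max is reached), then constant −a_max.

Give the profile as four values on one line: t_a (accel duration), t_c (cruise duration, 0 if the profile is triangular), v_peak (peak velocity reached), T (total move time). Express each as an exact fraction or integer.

t_a=4 t_c=13/2 v_peak=12 T=29/2

v_max²/a_max = 12²/3 = 48
126 ≥ 48 ⇒ cruise phase
t_a = 12/3 = 4; v_peak = 12
d_cruise = 126 − 48 = 78; t_c = 78/12 = 13/2
T = 2·4 + 13/2 = 29/2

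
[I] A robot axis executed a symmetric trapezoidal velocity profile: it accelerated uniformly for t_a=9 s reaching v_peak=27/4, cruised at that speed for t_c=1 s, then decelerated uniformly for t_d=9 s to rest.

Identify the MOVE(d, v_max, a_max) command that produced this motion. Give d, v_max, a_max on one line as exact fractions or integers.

a_max = (27/4)/9 = 3/4
d_a = ½·27/4·9 = 243/8; d_c = 27/4·1 = 27/4
d = 2·243/8 + 27/4 = 135/2
t_c = 1 > 0 → v_max = v_peak = 27/4

d=135/2 v_max=27/4 a_max=3/4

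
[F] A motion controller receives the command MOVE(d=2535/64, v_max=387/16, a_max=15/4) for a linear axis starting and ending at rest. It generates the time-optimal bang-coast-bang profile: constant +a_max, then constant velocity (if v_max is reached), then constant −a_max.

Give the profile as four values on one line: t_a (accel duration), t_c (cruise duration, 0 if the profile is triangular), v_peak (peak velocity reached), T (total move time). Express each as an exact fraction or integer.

vₘ²/aₘ = (387/16)²/(15/4) = 49923/320
2535/64 < 49923/320 → triangular
v_peak = √(2535/64·15/4) = √(38025/256) = 195/16
t_a = (195/16)/(15/4) = 13/4; t_c = 0
T = 2·13/4 = 13/2

t_a=13/4 t_c=0 v_peak=195/16 T=13/2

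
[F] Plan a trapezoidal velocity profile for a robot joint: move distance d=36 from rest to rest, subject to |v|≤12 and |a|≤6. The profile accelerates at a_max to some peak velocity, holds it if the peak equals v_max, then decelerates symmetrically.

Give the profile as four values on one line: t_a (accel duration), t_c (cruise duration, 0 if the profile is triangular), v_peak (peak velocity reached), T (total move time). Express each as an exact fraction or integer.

t_a=2 t_c=1 v_peak=12 T=5

(v_max)²/a_max = 12²/6 = 24
36 ≥ 24 → trapezoidal
t_a = 12/6 = 2; v_peak = 12
d_cruise = 36 − 24 = 12; t_c = 12/12 = 1
T = 2·2 + 1 = 5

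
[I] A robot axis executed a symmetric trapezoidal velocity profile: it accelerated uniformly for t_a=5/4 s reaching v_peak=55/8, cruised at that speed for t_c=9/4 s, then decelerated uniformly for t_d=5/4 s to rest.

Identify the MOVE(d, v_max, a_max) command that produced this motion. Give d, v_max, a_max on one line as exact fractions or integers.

a_max = (55/8)/(5/4) = 11/2
d_a = ½·55/8·5/4 = 275/64; d_c = 55/8·9/4 = 495/32
d = 2·275/64 + 495/32 = 385/16
t_c = 9/4 > 0 ⇒ limit active, v_max = 55/8

d=385/16 v_max=55/8 a_max=11/2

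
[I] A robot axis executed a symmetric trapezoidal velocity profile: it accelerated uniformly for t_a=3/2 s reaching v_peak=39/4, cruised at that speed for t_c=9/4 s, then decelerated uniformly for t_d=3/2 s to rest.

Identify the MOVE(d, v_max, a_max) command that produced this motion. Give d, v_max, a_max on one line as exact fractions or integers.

d=585/16 v_max=39/4 a_max=13/2

a_max = (39/4)/(3/2) = 13/2
d_a = ½·39/4·3/2 = 117/16; d_c = 39/4·9/4 = 351/16
d = 2·117/16 + 351/16 = 585/16
t_c = 9/4 > 0 → v_max = v_peak = 39/4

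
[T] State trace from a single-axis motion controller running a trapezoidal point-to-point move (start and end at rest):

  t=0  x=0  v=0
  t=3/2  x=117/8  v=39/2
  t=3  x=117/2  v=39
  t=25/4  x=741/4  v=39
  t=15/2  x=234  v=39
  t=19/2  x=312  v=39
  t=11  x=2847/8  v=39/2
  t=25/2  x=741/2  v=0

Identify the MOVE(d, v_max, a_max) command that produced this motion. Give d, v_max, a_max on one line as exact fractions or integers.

final state: t=25/2, x=741/2, v=0 → d = 741/2
a_max = (39/2−0)/(3/2−0) = 13
max v = 39 over t∈[3,19/2] → v_max = 39
check: 39·(3+13/2) = 741/2 ✓

d=741/2 v_max=39 a_max=13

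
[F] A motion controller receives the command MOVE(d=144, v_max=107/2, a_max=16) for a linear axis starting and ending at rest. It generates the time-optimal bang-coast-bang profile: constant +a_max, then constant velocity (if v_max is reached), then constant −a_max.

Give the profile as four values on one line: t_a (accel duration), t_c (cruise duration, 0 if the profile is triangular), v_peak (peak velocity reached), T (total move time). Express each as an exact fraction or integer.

v_max²/a_max = (107/2)²/16 = 11449/64
144 < 11449/64 so t_c = 0
v_peak = √(144·16) = √2304 = 48
t_a = 48/16 = 3; t_c = 0
T = 2·3 = 6

t_a=3 t_c=0 v_peak=48 T=6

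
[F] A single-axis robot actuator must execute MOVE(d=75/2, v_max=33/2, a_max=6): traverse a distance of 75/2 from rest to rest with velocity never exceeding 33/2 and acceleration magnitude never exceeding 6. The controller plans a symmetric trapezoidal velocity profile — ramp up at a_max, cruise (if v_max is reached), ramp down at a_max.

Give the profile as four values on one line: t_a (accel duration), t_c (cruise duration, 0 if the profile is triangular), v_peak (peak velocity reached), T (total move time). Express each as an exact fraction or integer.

t_a=5/2 t_c=0 v_peak=15 T=5

v_max²/a_max = (33/2)²/6 = 363/8
75/2 < 363/8 → triangular
v_peak = √(75/2·6) = √225 = 15
t_a = 15/6 = 5/2; t_c = 0
T = 2·5/2 = 5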